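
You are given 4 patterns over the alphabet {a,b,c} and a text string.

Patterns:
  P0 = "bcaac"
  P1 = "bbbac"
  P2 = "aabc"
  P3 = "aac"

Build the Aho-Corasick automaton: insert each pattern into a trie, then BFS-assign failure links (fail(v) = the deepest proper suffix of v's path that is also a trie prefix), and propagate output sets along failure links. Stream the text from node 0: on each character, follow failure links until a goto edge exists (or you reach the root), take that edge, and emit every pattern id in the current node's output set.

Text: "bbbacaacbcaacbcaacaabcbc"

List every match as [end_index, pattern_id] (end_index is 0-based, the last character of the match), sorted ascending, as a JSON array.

Build:
Trie (insert patterns):
  n0 'ε': a→10 b→1
  n1 'b': b→6 c→2
  n2 'bc': a→3
  n3 'bca': a→4
  n4 'bcaa': c→5
  n5 'bcaac': ·  ←P0
  n6 'bb': b→7
  n7 'bbb': a→8
  n8 'bbba': c→9
  n9 'bbbac': ·  ←P1
  n10 'a': a→11
  n11 'aa': b→12 c→14
  n12 'aab': c→13
  n13 'aabc': ·  ←P2
  n14 'aac': ·  ←P3

BFS fail/out derivation:
  n1('b'): parent n0 fail=0; on 'b' 0 → fail=0;  out ∅∪∅=∅
  n10('a'): parent n0 fail=0; on 'a' 0 → fail=0;  out ∅∪∅=∅
  n2('bc'): parent n1 fail=0; on 'c' 0 → fail=0;  out ∅∪∅=∅
  n6('bb'): parent n1 fail=0; on 'b' 0 → fail=1;  out ∅∪∅=∅
  n11('aa'): parent n10 fail=0; on 'a' 0 → fail=10;  out ∅∪∅=∅
  n3('bca'): parent n2 fail=0; on 'a' 0 → fail=10;  out ∅∪∅=∅
  n7('bbb'): parent n6 fail=1; on 'b' 1 → fail=6;  out ∅∪∅=∅
  n12('aab'): parent n11 fail=10; on 'b' 10→0 → fail=1;  out ∅∪∅=∅
  n14('aac'): parent n11 fail=10; on 'c' 10→0 → fail=0;  out {3}∪∅={3}
  n4('bcaa'): parent n3 fail=10; on 'a' 10 → fail=11;  out ∅∪∅=∅
  n8('bbba'): parent n7 fail=6; on 'a' 6→1→0 → fail=10;  out ∅∪∅=∅
  n13('aabc'): parent n12 fail=1; on 'c' 1 → fail=2;  out {2}∪∅={2}
  n5('bcaac'): parent n4 fail=11; on 'c' 11 → fail=14;  out {0}∪{3}={0,3}
  n9('bbbac'): parent n8 fail=10; on 'c' 10→0 → fail=0;  out {1}∪∅={1}

Text stream:
pos 0 'b': at 1
pos 1 'b': at 6
pos 2 'b': at 7
pos 3 'a': at 8
pos 4 'c': at 9  → match P1@[0:4]
pos 5 'a': at 10 ·f
pos 6 'a': at 11
pos 7 'c': at 14  → match P3@[5:7]
pos 8 'b': at 1 ·f
pos 9 'c': at 2
pos 10 'a': at 3
pos 11 'a': at 4
pos 12 'c': at 5  → match P0@[8:12],P3@[10:12]
pos 13 'b': at 1 ·f
pos 14 'c': at 2
pos 15 'a': at 3
pos 16 'a': at 4
pos 17 'c': at 5  → match P0@[13:17],P3@[15:17]
pos 18 'a': at 10 ·f
pos 19 'a': at 11
pos 20 'b': at 12
pos 21 'c': at 13  → match P2@[18:21]
pos 22 'b': at 1 ·f
pos 23 'c': at 2

All matches (sorted): [[4,1],[7,3],[12,0],[12,3],[17,0],[17,3],[21,2]]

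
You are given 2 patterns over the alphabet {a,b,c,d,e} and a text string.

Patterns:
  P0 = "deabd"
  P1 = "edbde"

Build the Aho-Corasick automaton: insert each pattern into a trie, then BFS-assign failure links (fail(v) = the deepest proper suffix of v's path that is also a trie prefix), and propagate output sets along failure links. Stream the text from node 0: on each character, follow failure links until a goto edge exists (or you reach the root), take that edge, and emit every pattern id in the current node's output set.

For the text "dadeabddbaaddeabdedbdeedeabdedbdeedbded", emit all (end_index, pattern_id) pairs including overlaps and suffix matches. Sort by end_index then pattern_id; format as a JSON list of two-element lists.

Build:
Trie nodes:
  n0 'ε': d→1 e→6
  n1 'd': e→2
  n2 'de': a→3
  n3 'dea': b→4
  n4 'deab': d→5
  n5 'deabd': ·  ←P0
  n6 'e': d→7
  n7 'ed': b→8
  n8 'edb': d→9
  n9 'edbd': e→10
  n10 'edbde': ·  ←P1

Failure links (BFS by depth):
  n1('d'): parent n0 fail=0; on 'd' 0 → fail=0;  out ∅∪∅=∅
  n6('e'): parent n0 fail=0; on 'e' 0 → fail=0;  out ∅∪∅=∅
  n2('de'): parent n1 fail=0; on 'e' 0 → fail=6;  out ∅∪∅=∅
  n7('ed'): parent n6 fail=0; on 'd' 0 → fail=1;  out ∅∪∅=∅
  n3('dea'): parent n2 fail=6; on 'a' 6→0 → fail=0;  out ∅∪∅=∅
  n8('edb'): parent n7 fail=1; on 'b' 1→0 → fail=0;  out ∅∪∅=∅
  n4('deab'): parent n3 fail=0; on 'b' 0 → fail=0;  out ∅∪∅=∅
  n9('edbd'): parent n8 fail=0; on 'd' 0 → fail=1;  out ∅∪∅=∅
  n5('deabd'): parent n4 fail=0; on 'd' 0 → fail=1;  out {0}∪∅={0}
  n10('edbde'): parent n9 fail=1; on 'e' 1 → fail=2;  out {1}∪∅={1}

Scan:
pos 0 'd': at 1
pos 1 'a': at 0 (fail-walked)
pos 2 'd': at 1
pos 3 'e': at 2
pos 4 'a': at 3
pos 5 'b': at 4
pos 6 'd': at 5  ** P0@[2:6]
pos 7 'd': at 1 (fail-walked)
pos 8 'b': at 0 (fail-walked)
pos 9 'a': at 0
pos 10 'a': at 0
pos 11 'd': at 1
pos 12 'd': at 1 (fail-walked)
pos 13 'e': at 2
pos 14 'a': at 3
pos 15 'b': at 4
pos 16 'd': at 5  ** P0@[12:16]
pos 17 'e': at 2 (fail-walked)
pos 18 'd': at 7 (fail-walked)
pos 19 'b': at 8
pos 20 'd': at 9
pos 21 'e': at 10  ** P1@[17:21]
pos 22 'e': at 6 (fail-walked)
pos 23 'd': at 7
pos 24 'e': at 2 (fail-walked)
pos 25 'a': at 3
pos 26 'b': at 4
pos 27 'd': at 5  ** P0@[23:27]
pos 28 'e': at 2 (fail-walked)
pos 29 'd': at 7 (fail-walked)
pos 30 'b': at 8
pos 31 'd': at 9
pos 32 'e': at 10  ** P1@[28:32]
pos 33 'e': at 6 (fail-walked)
pos 34 'd': at 7
pos 35 'b': at 8
pos 36 'd': at 9
pos 37 'e': at 10  ** P1@[33:37]
pos 38 'd': at 7 (fail-walked)

All matches (sorted): [[6,0],[16,0],[21,1],[27,0],[32,1],[37,1]]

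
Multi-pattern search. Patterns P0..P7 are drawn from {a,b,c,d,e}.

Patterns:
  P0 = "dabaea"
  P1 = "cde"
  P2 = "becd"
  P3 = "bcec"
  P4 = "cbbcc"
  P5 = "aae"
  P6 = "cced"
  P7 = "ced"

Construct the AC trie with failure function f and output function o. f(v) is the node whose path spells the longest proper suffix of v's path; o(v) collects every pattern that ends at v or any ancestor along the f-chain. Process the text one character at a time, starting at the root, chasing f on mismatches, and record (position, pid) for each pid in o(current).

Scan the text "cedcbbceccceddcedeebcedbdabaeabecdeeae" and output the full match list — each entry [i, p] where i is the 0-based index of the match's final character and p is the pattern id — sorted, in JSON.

Construct AC machine:
Trie nodes:
  n0 'ε': a→21 b→10 c→7 d→1
  n1 'd': a→2
  n2 'da': b→3
  n3 'dab': a→4
  n4 'daba': e→5
  n5 'dabae': a→6
  n6 'dabaea': ·  ←P0
  n7 'c': b→17 c→24 d→8 e→27
  n8 'cd': e→9
  n9 'cde': ·  ←P1
  n10 'b': c→14 e→11
  n11 'be': c→12
  n12 'bec': d→13
  n13 'becd': ·  ←P2
  n14 'bc': e→15
  n15 'bce': c→16
  n16 'bcec': ·  ←P3
  n17 'cb': b→18
  n18 'cbb': c→19
  n19 'cbbc': c→20
  n20 'cbbcc': ·  ←P4
  n21 'a': a→22
  n22 'aa': e→23
  n23 'aae': ·  ←P5
  n24 'cc': e→25
  n25 'cce': d→26
  n26 'cced': ·  ←P6
  n27 'ce': d→28
  n28 'ced': ·  ←P7

Failure links (BFS by depth):
  n1('d'): parent n0 fail=0; on 'd' 0 → fail=0;  out ∅∪∅=∅
  n7('c'): parent n0 fail=0; on 'c' 0 → fail=0;  out ∅∪∅=∅
  n10('b'): parent n0 fail=0; on 'b' 0 → fail=0;  out ∅∪∅=∅
  n21('a'): parent n0 fail=0; on 'a' 0 → fail=0;  out ∅∪∅=∅
  n2('da'): parent n1 fail=0; on 'a' 0 → fail=21;  out ∅∪∅=∅
  n8('cd'): parent n7 fail=0; on 'd' 0 → fail=1;  out ∅∪∅=∅
  n11('be'): parent n10 fail=0; on 'e' 0 → fail=0;  out ∅∪∅=∅
  n14('bc'): parent n10 fail=0; on 'c' 0 → fail=7;  out ∅∪∅=∅
  n17('cb'): parent n7 fail=0; on 'b' 0 → fail=10;  out ∅∪∅=∅
  n22('aa'): parent n21 fail=0; on 'a' 0 → fail=21;  out ∅∪∅=∅
  n24('cc'): parent n7 fail=0; on 'c' 0 → fail=7;  out ∅∪∅=∅
  n27('ce'): parent n7 fail=0; on 'e' 0 → fail=0;  out ∅∪∅=∅
  n3('dab'): parent n2 fail=21; on 'b' 21→0 → fail=10;  out ∅∪∅=∅
  n9('cde'): parent n8 fail=1; on 'e' 1→0 → fail=0;  out {1}∪∅={1}
  n12('bec'): parent n11 fail=0; on 'c' 0 → fail=7;  out ∅∪∅=∅
  n15('bce'): parent n14 fail=7; on 'e' 7 → fail=27;  out ∅∪∅=∅
  n18('cbb'): parent n17 fail=10; on 'b' 10→0 → fail=10;  out ∅∪∅=∅
  n23('aae'): parent n22 fail=21; on 'e' 21→0 → fail=0;  out {5}∪∅={5}
  n25('cce'): parent n24 fail=7; on 'e' 7 → fail=27;  out ∅∪∅=∅
  n28('ced'): parent n27 fail=0; on 'd' 0 → fail=1;  out {7}∪∅={7}
  n4('daba'): parent n3 fail=10; on 'a' 10→0 → fail=21;  out ∅∪∅=∅
  n13('becd'): parent n12 fail=7; on 'd' 7 → fail=8;  out {2}∪∅={2}
  n16('bcec'): parent n15 fail=27; on 'c' 27→0 → fail=7;  out {3}∪∅={3}
  n19('cbbc'): parent n18 fail=10; on 'c' 10 → fail=14;  out ∅∪∅=∅
  n26('cced'): parent n25 fail=27; on 'd' 27 → fail=28;  out {6}∪{7}={6,7}
  n5('dabae'): parent n4 fail=21; on 'e' 21→0 → fail=0;  out ∅∪∅=∅
  n20('cbbcc'): parent n19 fail=14; on 'c' 14→7 → fail=24;  out {4}∪∅={4}
  n6('dabaea'): parent n5 fail=0; on 'a' 0 → fail=21;  out {0}∪∅={0}

Text stream:
pos 0 'c': at 7
pos 1 'e': at 27
pos 2 'd': at 28  → match P7@[0:2]
pos 3 'c': at 7 (via fail)
pos 4 'b': at 17
pos 5 'b': at 18
pos 6 'c': at 19
pos 7 'e': at 15 (via fail)
pos 8 'c': at 16  → match P3@[5:8]
pos 9 'c': at 24 (via fail)
pos 10 'c': at 24 (via fail)
pos 11 'e': at 25
pos 12 'd': at 26  → match P6@[9:12],P7@[10:12]
pos 13 'd': at 1 (via fail)
pos 14 'c': at 7 (via fail)
pos 15 'e': at 27
pos 16 'd': at 28  → match P7@[14:16]
pos 17 'e': at 0 (via fail)
pos 18 'e': at 0
pos 19 'b': at 10
pos 20 'c': at 14
pos 21 'e': at 15
pos 22 'd': at 28 (via fail)  → match P7@[20:22]
pos 23 'b': at 10 (via fail)
pos 24 'd': at 1 (via fail)
pos 25 'a': at 2
pos 26 'b': at 3
pos 27 'a': at 4
pos 28 'e': at 5
pos 29 'a': at 6  → match P0@[24:29]
pos 30 'b': at 10 (via fail)
pos 31 'e': at 11
pos 32 'c': at 12
pos 33 'd': at 13  → match P2@[30:33]
pos 34 'e': at 9 (via fail)  → match P1@[32:34]
pos 35 'e': at 0 (via fail)
pos 36 'a': at 21
pos 37 'e': at 0 (via fail)

Matches: [[2,7],[8,3],[12,6],[12,7],[16,7],[22,7],[29,0],[33,2],[34,1]]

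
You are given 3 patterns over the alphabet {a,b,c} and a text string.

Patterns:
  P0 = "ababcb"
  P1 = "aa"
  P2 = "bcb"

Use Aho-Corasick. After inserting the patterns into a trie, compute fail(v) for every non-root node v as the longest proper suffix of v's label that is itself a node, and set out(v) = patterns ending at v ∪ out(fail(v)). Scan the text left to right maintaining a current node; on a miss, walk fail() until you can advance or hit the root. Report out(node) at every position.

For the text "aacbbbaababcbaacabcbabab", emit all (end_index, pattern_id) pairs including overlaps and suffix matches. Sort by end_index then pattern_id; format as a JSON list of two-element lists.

Construct AC machine:
Trie (insert patterns):
  0='ε' goto a→1 b→8
  1='a' goto a→7 b→2
  2='ab' goto a→3
  3='aba' goto b→4
  4='abab' goto c→5
  5='ababc' goto b→6
  6='ababcb' goto ·  [P0 ends]
  7='aa' goto ·  [P1 ends]
  8='b' goto c→9
  9='bc' goto b→10
  10='bcb' goto ·  [P2 ends]

Failure links (BFS by depth):
  fail(1) 'a': from fail(0)=0 chase 'a': 0 ⇒ 0;  out=∅∪out(0)=∅
  fail(8) 'b': from fail(0)=0 chase 'b': 0 ⇒ 0;  out=∅∪out(0)=∅
  fail(2) 'ab': from fail(1)=0 chase 'b': 0 ⇒ 8;  out=∅∪out(8)=∅
  fail(7) 'aa': from fail(1)=0 chase 'a': 0 ⇒ 1;  out={1}∪out(1)={1}
  fail(9) 'bc': from fail(8)=0 chase 'c': 0 ⇒ 0;  out=∅∪out(0)=∅
  fail(3) 'aba': from fail(2)=8 chase 'a': 8→0 ⇒ 1;  out=∅∪out(1)=∅
  fail(10) 'bcb': from fail(9)=0 chase 'b': 0 ⇒ 8;  out={2}∪out(8)={2}
  fail(4) 'abab': from fail(3)=1 chase 'b': 1 ⇒ 2;  out=∅∪out(2)=∅
  fail(5) 'ababc': from fail(4)=2 chase 'c': 2→8 ⇒ 9;  out=∅∪out(9)=∅
  fail(6) 'ababcb': from fail(5)=9 chase 'b': 9 ⇒ 10;  out={0}∪out(10)={0,2}

Scan:
i=0 'a': node 0→1
i=1 'a': node 1→7  emit P1@[0:1]
i=2 'c': node 7→0 (fail-walked)
i=3 'b': node 0→8
i=4 'b': node 8→8 (fail-walked)
i=5 'b': node 8→8 (fail-walked)
i=6 'a': node 8→1 (fail-walked)
i=7 'a': node 1→7  emit P1@[6:7]
i=8 'b': node 7→2 (fail-walked)
i=9 'a': node 2→3
i=10 'b': node 3→4
i=11 'c': node 4→5
i=12 'b': node 5→6  emit P0@[7:12],P2@[10:12]
i=13 'a': node 6→1 (fail-walked)
i=14 'a': node 1→7  emit P1@[13:14]
i=15 'c': node 7→0 (fail-walked)
i=16 'a': node 0→1
i=17 'b': node 1→2
i=18 'c': node 2→9 (fail-walked)
i=19 'b': node 9→10  emit P2@[17:19]
i=20 'a': node 10→1 (fail-walked)
i=21 'b': node 1→2
i=22 'a': node 2→3
i=23 'b': node 3→4

All matches (sorted): [[1,1],[7,1],[12,0],[12,2],[14,1],[19,2]]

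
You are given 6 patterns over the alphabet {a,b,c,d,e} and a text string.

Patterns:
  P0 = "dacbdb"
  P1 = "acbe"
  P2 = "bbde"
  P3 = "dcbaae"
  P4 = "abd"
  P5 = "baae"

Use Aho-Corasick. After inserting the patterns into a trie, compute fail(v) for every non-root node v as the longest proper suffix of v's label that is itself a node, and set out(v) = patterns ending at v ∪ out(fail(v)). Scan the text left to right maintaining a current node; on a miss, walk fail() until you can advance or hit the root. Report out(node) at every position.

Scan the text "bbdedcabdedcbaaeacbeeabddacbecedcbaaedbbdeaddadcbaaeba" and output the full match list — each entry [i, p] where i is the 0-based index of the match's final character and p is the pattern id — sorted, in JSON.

Construct AC machine:
Trie nodes:
  n0 'ε': a→7 b→11 d→1
  n1 'd': a→2 c→15
  n2 'da': c→3
  n3 'dac': b→4
  n4 'dacb': d→5
  n5 'dacbd': b→6
  n6 'dacbdb': ·  ←P0
  n7 'a': b→20 c→8
  n8 'ac': b→9
  n9 'acb': e→10
  n10 'acbe': ·  ←P1
  n11 'b': a→22 b→12
  n12 'bb': d→13
  n13 'bbd': e→14
  n14 'bbde': ·  ←P2
  n15 'dc': b→16
  n16 'dcb': a→17
  n17 'dcba': a→18
  n18 'dcbaa': e→19
  n19 'dcbaae': ·  ←P3
  n20 'ab': d→21
  n21 'abd': ·  ←P4
  n22 'ba': a→23
  n23 'baa': e→24
  n24 'baae': ·  ←P5

BFS fail/out derivation:
  fail(1) 'd': from fail(0)=0 chase 'd': 0 ⇒ 0;  out=∅∪out(0)=∅
  fail(7) 'a': from fail(0)=0 chase 'a': 0 ⇒ 0;  out=∅∪out(0)=∅
  fail(11) 'b': from fail(0)=0 chase 'b': 0 ⇒ 0;  out=∅∪out(0)=∅
  fail(2) 'da': from fail(1)=0 chase 'a': 0 ⇒ 7;  out=∅∪out(7)=∅
  fail(8) 'ac': from fail(7)=0 chase 'c': 0 ⇒ 0;  out=∅∪out(0)=∅
  fail(12) 'bb': from fail(11)=0 chase 'b': 0 ⇒ 11;  out=∅∪out(11)=∅
  fail(15) 'dc': from fail(1)=0 chase 'c': 0 ⇒ 0;  out=∅∪out(0)=∅
  fail(20) 'ab': from fail(7)=0 chase 'b': 0 ⇒ 11;  out=∅∪out(11)=∅
  fail(22) 'ba': from fail(11)=0 chase 'a': 0 ⇒ 7;  out=∅∪out(7)=∅
  fail(3) 'dac': from fail(2)=7 chase 'c': 7 ⇒ 8;  out=∅∪out(8)=∅
  fail(9) 'acb': from fail(8)=0 chase 'b': 0 ⇒ 11;  out=∅∪out(11)=∅
  fail(13) 'bbd': from fail(12)=11 chase 'd': 11→0 ⇒ 1;  out=∅∪out(1)=∅
  fail(16) 'dcb': from fail(15)=0 chase 'b': 0 ⇒ 11;  out=∅∪out(11)=∅
  fail(21) 'abd': from fail(20)=11 chase 'd': 11→0 ⇒ 1;  out={4}∪out(1)={4}
  fail(23) 'baa': from fail(22)=7 chase 'a': 7→0 ⇒ 7;  out=∅∪out(7)=∅
  fail(4) 'dacb': from fail(3)=8 chase 'b': 8 ⇒ 9;  out=∅∪out(9)=∅
  fail(10) 'acbe': from fail(9)=11 chase 'e': 11→0 ⇒ 0;  out={1}∪out(0)={1}
  fail(14) 'bbde': from fail(13)=1 chase 'e': 1→0 ⇒ 0;  out={2}∪out(0)={2}
  fail(17) 'dcba': from fail(16)=11 chase 'a': 11 ⇒ 22;  out=∅∪out(22)=∅
  fail(24) 'baae': from fail(23)=7 chase 'e': 7→0 ⇒ 0;  out={5}∪out(0)={5}
  fail(5) 'dacbd': from fail(4)=9 chase 'd': 9→11→0 ⇒ 1;  out=∅∪out(1)=∅
  fail(18) 'dcbaa': from fail(17)=22 chase 'a': 22 ⇒ 23;  out=∅∪out(23)=∅
  fail(6) 'dacbdb': from fail(5)=1 chase 'b': 1→0 ⇒ 11;  out={0}∪out(11)={0}
  fail(19) 'dcbaae': from fail(18)=23 chase 'e': 23 ⇒ 24;  out={3}∪out(24)={3,5}

Text stream:
i=0 'b': node 0→11
i=1 'b': node 11→12
i=2 'd': node 12→13
i=3 'e': node 13→14  emit P2@[0:3]
i=4 'd': node 14→1 (via fail)
i=5 'c': node 1→15
i=6 'a': node 15→7 (via fail)
i=7 'b': node 7→20
i=8 'd': node 20→21  emit P4@[6:8]
i=9 'e': node 21→0 (via fail)
i=10 'd': node 0→1
i=11 'c': node 1→15
i=12 'b': node 15→16
i=13 'a': node 16→17
i=14 'a': node 17→18
i=15 'e': node 18→19  emit P3@[10:15],P5@[12:15]
i=16 'a': node 19→7 (via fail)
i=17 'c': node 7→8
i=18 'b': node 8→9
i=19 'e': node 9→10  emit P1@[16:19]
i=20 'e': node 10→0 (via fail)
i=21 'a': node 0→7
i=22 'b': node 7→20
i=23 'd': node 20→21  emit P4@[21:23]
i=24 'd': node 21→1 (via fail)
i=25 'a': node 1→2
i=26 'c': node 2→3
i=27 'b': node 3→4
i=28 'e': node 4→10 (via fail)  emit P1@[25:28]
i=29 'c': node 10→0 (via fail)
i=30 'e': node 0→0
i=31 'd': node 0→1
i=32 'c': node 1→15
i=33 'b': node 15→16
i=34 'a': node 16→17
i=35 'a': node 17→18
i=36 'e': node 18→19  emit P3@[31:36],P5@[33:36]
i=37 'd': node 19→1 (via fail)
i=38 'b': node 1→11 (via fail)
i=39 'b': node 11→12
i=40 'd': node 12→13
i=41 'e': node 13→14  emit P2@[38:41]
i=42 'a': node 14→7 (via fail)
i=43 'd': node 7→1 (via fail)
i=44 'd': node 1→1 (via fail)
i=45 'a': node 1→2
i=46 'd': node 2→1 (via fail)
i=47 'c': node 1→15
i=48 'b': node 15→16
i=49 'a': node 16→17
i=50 'a': node 17→18
i=51 'e': node 18→19  emit P3@[46:51],P5@[48:51]
i=52 'b': node 19→11 (via fail)
i=53 'a': node 11→22

All matches (sorted): [[3,2],[8,4],[15,3],[15,5],[19,1],[23,4],[28,1],[36,3],[36,5],[41,2],[51,3],[51,5]]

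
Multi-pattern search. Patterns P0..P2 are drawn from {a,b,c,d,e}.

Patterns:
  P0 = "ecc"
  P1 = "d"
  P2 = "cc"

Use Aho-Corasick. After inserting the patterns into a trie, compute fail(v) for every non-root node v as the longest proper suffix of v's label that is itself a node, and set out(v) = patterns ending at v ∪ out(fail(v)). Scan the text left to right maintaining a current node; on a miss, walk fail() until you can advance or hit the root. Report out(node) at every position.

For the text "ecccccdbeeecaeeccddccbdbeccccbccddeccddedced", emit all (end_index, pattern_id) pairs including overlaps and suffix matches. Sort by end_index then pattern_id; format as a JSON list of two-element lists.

Build automaton:
Trie nodes:
  n0 'ε': c→5 d→4 e→1
  n1 'e': c→2
  n2 'ec': c→3
  n3 'ecc': ·  [P0 ends]
  n4 'd': ·  [P1 ends]
  n5 'c': c→6
  n6 'cc': ·  [P2 ends]

BFS fail/out derivation:
  fail(1) 'e': from fail(0)=0 chase 'e': 0 ⇒ 0;  out=∅∪out(0)=∅
  fail(4) 'd': from fail(0)=0 chase 'd': 0 ⇒ 0;  out={1}∪out(0)={1}
  fail(5) 'c': from fail(0)=0 chase 'c': 0 ⇒ 0;  out=∅∪out(0)=∅
  fail(2) 'ec': from fail(1)=0 chase 'c': 0 ⇒ 5;  out=∅∪out(5)=∅
  fail(6) 'cc': from fail(5)=0 chase 'c': 0 ⇒ 5;  out={2}∪out(5)={2}
  fail(3) 'ecc': from fail(2)=5 chase 'c': 5 ⇒ 6;  out={0}∪out(6)={0,2}

Run:
i=0 'e': node 0→1
i=1 'c': node 1→2
i=2 'c': node 2→3  → match P0@[0:2],P2@[1:2]
i=3 'c': node 3→6 (fail-walked)  → match P2@[2:3]
i=4 'c': node 6→6 (fail-walked)  → match P2@[3:4]
i=5 'c': node 6→6 (fail-walked)  → match P2@[4:5]
i=6 'd': node 6→4 (fail-walked)  → match P1@[6:6]
i=7 'b': node 4→0 (fail-walked)
i=8 'e': node 0→1
i=9 'e': node 1→1 (fail-walked)
i=10 'e': node 1→1 (fail-walked)
i=11 'c': node 1→2
i=12 'a': node 2→0 (fail-walked)
i=13 'e': node 0→1
i=14 'e': node 1→1 (fail-walked)
i=15 'c': node 1→2
i=16 'c': node 2→3  → match P0@[14:16],P2@[15:16]
i=17 'd': node 3→4 (fail-walked)  → match P1@[17:17]
i=18 'd': node 4→4 (fail-walked)  → match P1@[18:18]
i=19 'c': node 4→5 (fail-walked)
i=20 'c': node 5→6  → match P2@[19:20]
i=21 'b': node 6→0 (fail-walked)
i=22 'd': node 0→4  → match P1@[22:22]
i=23 'b': node 4→0 (fail-walked)
i=24 'e': node 0→1
i=25 'c': node 1→2
i=26 'c': node 2→3  → match P0@[24:26],P2@[25:26]
i=27 'c': node 3→6 (fail-walked)  → match P2@[26:27]
i=28 'c': node 6→6 (fail-walked)  → match P2@[27:28]
i=29 'b': node 6→0 (fail-walked)
i=30 'c': node 0→5
i=31 'c': node 5→6  → match P2@[30:31]
i=32 'd': node 6→4 (fail-walked)  → match P1@[32:32]
i=33 'd': node 4→4 (fail-walked)  → match P1@[33:33]
i=34 'e': node 4→1 (fail-walked)
i=35 'c': node 1→2
i=36 'c': node 2→3  → match P0@[34:36],P2@[35:36]
i=37 'd': node 3→4 (fail-walked)  → match P1@[37:37]
i=38 'd': node 4→4 (fail-walked)  → match P1@[38:38]
i=39 'e': node 4→1 (fail-walked)
i=40 'd': node 1→4 (fail-walked)  → match P1@[40:40]
i=41 'c': node 4→5 (fail-walked)
i=42 'e': node 5→1 (fail-walked)
i=43 'd': node 1→4 (fail-walked)  → match P1@[43:43]

All matches (sorted): [[2,0],[2,2],[3,2],[4,2],[5,2],[6,1],[16,0],[16,2],[17,1],[18,1],[20,2],[22,1],[26,0],[26,2],[27,2],[28,2],[31,2],[32,1],[33,1],[36,0],[36,2],[37,1],[38,1],[40,1],[43,1]]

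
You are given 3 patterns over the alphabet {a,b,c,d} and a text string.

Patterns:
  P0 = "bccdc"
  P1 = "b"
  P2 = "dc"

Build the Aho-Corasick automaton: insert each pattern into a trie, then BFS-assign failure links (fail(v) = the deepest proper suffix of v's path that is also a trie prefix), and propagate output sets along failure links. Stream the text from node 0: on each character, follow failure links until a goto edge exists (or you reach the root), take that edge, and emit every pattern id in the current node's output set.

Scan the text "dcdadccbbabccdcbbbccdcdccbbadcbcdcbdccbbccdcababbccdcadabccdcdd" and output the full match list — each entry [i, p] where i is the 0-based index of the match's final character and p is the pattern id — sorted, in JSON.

Build automaton:
Trie (insert patterns):
  0='ε' goto b→1 d→6
  1='b' goto c→2  ←P1
  2='bc' goto c→3
  3='bcc' goto d→4
  4='bccd' goto c→5
  5='bccdc' goto ·  ←P0
  6='d' goto c→7
  7='dc' goto ·  ←P2

BFS fail/out derivation:
  fail(1) 'b': from fail(0)=0 chase 'b': 0 ⇒ 0;  out={1}∪out(0)={1}
  fail(6) 'd': from fail(0)=0 chase 'd': 0 ⇒ 0;  out=∅∪out(0)=∅
  fail(2) 'bc': from fail(1)=0 chase 'c': 0 ⇒ 0;  out=∅∪out(0)=∅
  fail(7) 'dc': from fail(6)=0 chase 'c': 0 ⇒ 0;  out={2}∪out(0)={2}
  fail(3) 'bcc': from fail(2)=0 chase 'c': 0 ⇒ 0;  out=∅∪out(0)=∅
  fail(4) 'bccd': from fail(3)=0 chase 'd': 0 ⇒ 6;  out=∅∪out(6)=∅
  fail(5) 'bccdc': from fail(4)=6 chase 'c': 6 ⇒ 7;  out={0}∪out(7)={0,2}

Scan:
[0] read 'd'  n0⇒n6
[1] read 'c'  n6⇒n7  ** P2@[0:1]
[2] read 'd'  n7⇒n6 (fail-walked)
[3] read 'a'  n6⇒n0 (fail-walked)
[4] read 'd'  n0⇒n6
[5] read 'c'  n6⇒n7  ** P2@[4:5]
[6] read 'c'  n7⇒n0 (fail-walked)
[7] read 'b'  n0⇒n1  ** P1@[7:7]
[8] read 'b'  n1⇒n1 (fail-walked)  ** P1@[8:8]
[9] read 'a'  n1⇒n0 (fail-walked)
[10] read 'b'  n0⇒n1  ** P1@[10:10]
[11] read 'c'  n1⇒n2
[12] read 'c'  n2⇒n3
[13] read 'd'  n3⇒n4
[14] read 'c'  n4⇒n5  ** P0@[10:14],P2@[13:14]
[15] read 'b'  n5⇒n1 (fail-walked)  ** P1@[15:15]
[16] read 'b'  n1⇒n1 (fail-walked)  ** P1@[16:16]
[17] read 'b'  n1⇒n1 (fail-walked)  ** P1@[17:17]
[18] read 'c'  n1⇒n2
[19] read 'c'  n2⇒n3
[20] read 'd'  n3⇒n4
[21] read 'c'  n4⇒n5  ** P0@[17:21],P2@[20:21]
[22] read 'd'  n5⇒n6 (fail-walked)
[23] read 'c'  n6⇒n7  ** P2@[22:23]
[24] read 'c'  n7⇒n0 (fail-walked)
[25] read 'b'  n0⇒n1  ** P1@[25:25]
[26] read 'b'  n1⇒n1 (fail-walked)  ** P1@[26:26]
[27] read 'a'  n1⇒n0 (fail-walked)
[28] read 'd'  n0⇒n6
[29] read 'c'  n6⇒n7  ** P2@[28:29]
[30] read 'b'  n7⇒n1 (fail-walked)  ** P1@[30:30]
[31] read 'c'  n1⇒n2
[32] read 'd'  n2⇒n6 (fail-walked)
[33] read 'c'  n6⇒n7  ** P2@[32:33]
[34] read 'b'  n7⇒n1 (fail-walked)  ** P1@[34:34]
[35] read 'd'  n1⇒n6 (fail-walked)
[36] read 'c'  n6⇒n7  ** P2@[35:36]
[37] read 'c'  n7⇒n0 (fail-walked)
[38] read 'b'  n0⇒n1  ** P1@[38:38]
[39] read 'b'  n1⇒n1 (fail-walked)  ** P1@[39:39]
[40] read 'c'  n1⇒n2
[41] read 'c'  n2⇒n3
[42] read 'd'  n3⇒n4
[43] read 'c'  n4⇒n5  ** P0@[39:43],P2@[42:43]
[44] read 'a'  n5⇒n0 (fail-walked)
[45] read 'b'  n0⇒n1  ** P1@[45:45]
[46] read 'a'  n1⇒n0 (fail-walked)
[47] read 'b'  n0⇒n1  ** P1@[47:47]
[48] read 'b'  n1⇒n1 (fail-walked)  ** P1@[48:48]
[49] read 'c'  n1⇒n2
[50] read 'c'  n2⇒n3
[51] read 'd'  n3⇒n4
[52] read 'c'  n4⇒n5  ** P0@[48:52],P2@[51:52]
[53] read 'a'  n5⇒n0 (fail-walked)
[54] read 'd'  n0⇒n6
[55] read 'a'  n6⇒n0 (fail-walked)
[56] read 'b'  n0⇒n1  ** P1@[56:56]
[57] read 'c'  n1⇒n2
[58] read 'c'  n2⇒n3
[59] read 'd'  n3⇒n4
[60] read 'c'  n4⇒n5  ** P0@[56:60],P2@[59:60]
[61] read 'd'  n5⇒n6 (fail-walked)
[62] read 'd'  n6⇒n6 (fail-walked)

All matches (sorted): [[1,2],[5,2],[7,1],[8,1],[10,1],[14,0],[14,2],[15,1],[16,1],[17,1],[21,0],[21,2],[23,2],[25,1],[26,1],[29,2],[30,1],[33,2],[34,1],[36,2],[38,1],[39,1],[43,0],[43,2],[45,1],[47,1],[48,1],[52,0],[52,2],[56,1],[60,0],[60,2]]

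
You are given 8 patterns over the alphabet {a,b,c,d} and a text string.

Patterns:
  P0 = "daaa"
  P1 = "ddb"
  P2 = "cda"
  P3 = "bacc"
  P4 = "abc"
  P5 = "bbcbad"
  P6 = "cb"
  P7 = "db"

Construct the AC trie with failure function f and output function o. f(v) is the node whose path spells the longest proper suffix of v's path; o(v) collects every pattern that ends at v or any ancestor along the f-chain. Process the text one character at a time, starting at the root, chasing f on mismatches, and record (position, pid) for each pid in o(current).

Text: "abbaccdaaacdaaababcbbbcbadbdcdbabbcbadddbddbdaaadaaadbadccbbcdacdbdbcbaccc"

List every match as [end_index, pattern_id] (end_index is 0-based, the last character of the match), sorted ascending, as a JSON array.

Build automaton:
Trie (insert patterns):
  0='ε' goto a→14 b→10 c→7 d→1
  1='d' goto a→2 b→23 d→5
  2='da' goto a→3
  3='daa' goto a→4
  4='daaa' goto ·  ←P0
  5='dd' goto b→6
  6='ddb' goto ·  ←P1
  7='c' goto b→22 d→8
  8='cd' goto a→9
  9='cda' goto ·  ←P2
  10='b' goto a→11 b→17
  11='ba' goto c→12
  12='bac' goto c→13
  13='bacc' goto ·  ←P3
  14='a' goto b→15
  15='ab' goto c→16
  16='abc' goto ·  ←P4
  17='bb' goto c→18
  18='bbc' goto b→19
  19='bbcb' goto a→20
  20='bbcba' goto d→21
  21='bbcbad' goto ·  ←P5
  22='cb' goto ·  ←P6
  23='db' goto ·  ←P7

BFS fail/out derivation:
  fail(1) 'd': from fail(0)=0 chase 'd': 0 ⇒ 0;  out=∅∪out(0)=∅
  fail(7) 'c': from fail(0)=0 chase 'c': 0 ⇒ 0;  out=∅∪out(0)=∅
  fail(10) 'b': from fail(0)=0 chase 'b': 0 ⇒ 0;  out=∅∪out(0)=∅
  fail(14) 'a': from fail(0)=0 chase 'a': 0 ⇒ 0;  out=∅∪out(0)=∅
  fail(2) 'da': from fail(1)=0 chase 'a': 0 ⇒ 14;  out=∅∪out(14)=∅
  fail(5) 'dd': from fail(1)=0 chase 'd': 0 ⇒ 1;  out=∅∪out(1)=∅
  fail(8) 'cd': from fail(7)=0 chase 'd': 0 ⇒ 1;  out=∅∪out(1)=∅
  fail(11) 'ba': from fail(10)=0 chase 'a': 0 ⇒ 14;  out=∅∪out(14)=∅
  fail(15) 'ab': from fail(14)=0 chase 'b': 0 ⇒ 10;  out=∅∪out(10)=∅
  fail(17) 'bb': from fail(10)=0 chase 'b': 0 ⇒ 10;  out=∅∪out(10)=∅
  fail(22) 'cb': from fail(7)=0 chase 'b': 0 ⇒ 10;  out={6}∪out(10)={6}
  fail(23) 'db': from fail(1)=0 chase 'b': 0 ⇒ 10;  out={7}∪out(10)={7}
  fail(3) 'daa': from fail(2)=14 chase 'a': 14→0 ⇒ 14;  out=∅∪out(14)=∅
  fail(6) 'ddb': from fail(5)=1 chase 'b': 1 ⇒ 23;  out={1}∪out(23)={1,7}
  fail(9) 'cda': from fail(8)=1 chase 'a': 1 ⇒ 2;  out={2}∪out(2)={2}
  fail(12) 'bac': from fail(11)=14 chase 'c': 14→0 ⇒ 7;  out=∅∪out(7)=∅
  fail(16) 'abc': from fail(15)=10 chase 'c': 10→0 ⇒ 7;  out={4}∪out(7)={4}
  fail(18) 'bbc': from fail(17)=10 chase 'c': 10→0 ⇒ 7;  out=∅∪out(7)=∅
  fail(4) 'daaa': from fail(3)=14 chase 'a': 14→0 ⇒ 14;  out={0}∪out(14)={0}
  fail(13) 'bacc': from fail(12)=7 chase 'c': 7→0 ⇒ 7;  out={3}∪out(7)={3}
  fail(19) 'bbcb': from fail(18)=7 chase 'b': 7 ⇒ 22;  out=∅∪out(22)={6}
  fail(20) 'bbcba': from fail(19)=22 chase 'a': 22→10 ⇒ 11;  out=∅∪out(11)=∅
  fail(21) 'bbcbad': from fail(20)=11 chase 'd': 11→14→0 ⇒ 1;  out={5}∪out(1)={5}

Text stream:
[0] read 'a'  n0⇒n14
[1] read 'b'  n14⇒n15
[2] read 'b'  n15⇒n17 (fail-walked)
[3] read 'a'  n17⇒n11 (fail-walked)
[4] read 'c'  n11⇒n12
[5] read 'c'  n12⇒n13  ** P3@[2:5]
[6] read 'd'  n13⇒n8 (fail-walked)
[7] read 'a'  n8⇒n9  ** P2@[5:7]
[8] read 'a'  n9⇒n3 (fail-walked)
[9] read 'a'  n3⇒n4  ** P0@[6:9]
[10] read 'c'  n4⇒n7 (fail-walked)
[11] read 'd'  n7⇒n8
[12] read 'a'  n8⇒n9  ** P2@[10:12]
[13] read 'a'  n9⇒n3 (fail-walked)
[14] read 'a'  n3⇒n4  ** P0@[11:14]
[15] read 'b'  n4⇒n15 (fail-walked)
[16] read 'a'  n15⇒n11 (fail-walked)
[17] read 'b'  n11⇒n15 (fail-walked)
[18] read 'c'  n15⇒n16  ** P4@[16:18]
[19] read 'b'  n16⇒n22 (fail-walked)  ** P6@[18:19]
[20] read 'b'  n22⇒n17 (fail-walked)
[21] read 'b'  n17⇒n17 (fail-walked)
[22] read 'c'  n17⇒n18
[23] read 'b'  n18⇒n19  ** P6@[22:23]
[24] read 'a'  n19⇒n20
[25] read 'd'  n20⇒n21  ** P5@[20:25]
[26] read 'b'  n21⇒n23 (fail-walked)  ** P7@[25:26]
[27] read 'd'  n23⇒n1 (fail-walked)
[28] read 'c'  n1⇒n7 (fail-walked)
[29] read 'd'  n7⇒n8
[30] read 'b'  n8⇒n23 (fail-walked)  ** P7@[29:30]
[31] read 'a'  n23⇒n11 (fail-walked)
[32] read 'b'  n11⇒n15 (fail-walked)
[33] read 'b'  n15⇒n17 (fail-walked)
[34] read 'c'  n17⇒n18
[35] read 'b'  n18⇒n19  ** P6@[34:35]
[36] read 'a'  n19⇒n20
[37] read 'd'  n20⇒n21  ** P5@[32:37]
[38] read 'd'  n21⇒n5 (fail-walked)
[39] read 'd'  n5⇒n5 (fail-walked)
[40] read 'b'  n5⇒n6  ** P1@[38:40],P7@[39:40]
[41] read 'd'  n6⇒n1 (fail-walked)
[42] read 'd'  n1⇒n5
[43] read 'b'  n5⇒n6  ** P1@[41:43],P7@[42:43]
[44] read 'd'  n6⇒n1 (fail-walked)
[45] read 'a'  n1⇒n2
[46] read 'a'  n2⇒n3
[47] read 'a'  n3⇒n4  ** P0@[44:47]
[48] read 'd'  n4⇒n1 (fail-walked)
[49] read 'a'  n1⇒n2
[50] read 'a'  n2⇒n3
[51] read 'a'  n3⇒n4  ** P0@[48:51]
[52] read 'd'  n4⇒n1 (fail-walked)
[53] read 'b'  n1⇒n23  ** P7@[52:53]
[54] read 'a'  n23⇒n11 (fail-walked)
[55] read 'd'  n11⇒n1 (fail-walked)
[56] read 'c'  n1⇒n7 (fail-walked)
[57] read 'c'  n7⇒n7 (fail-walked)
[58] read 'b'  n7⇒n22  ** P6@[57:58]
[59] read 'b'  n22⇒n17 (fail-walked)
[60] read 'c'  n17⇒n18
[61] read 'd'  n18⇒n8 (fail-walked)
[62] read 'a'  n8⇒n9  ** P2@[60:62]
[63] read 'c'  n9⇒n7 (fail-walked)
[64] read 'd'  n7⇒n8
[65] read 'b'  n8⇒n23 (fail-walked)  ** P7@[64:65]
[66] read 'd'  n23⇒n1 (fail-walked)
[67] read 'b'  n1⇒n23  ** P7@[66:67]
[68] read 'c'  n23⇒n7 (fail-walked)
[69] read 'b'  n7⇒n22  ** P6@[68:69]
[70] read 'a'  n22⇒n11 (fail-walked)
[71] read 'c'  n11⇒n12
[72] read 'c'  n12⇒n13  ** P3@[69:72]
[73] read 'c'  n13⇒n7 (fail-walked)

Matches: [[5,3],[7,2],[9,0],[12,2],[14,0],[18,4],[19,6],[23,6],[25,5],[26,7],[30,7],[35,6],[37,5],[40,1],[40,7],[43,1],[43,7],[47,0],[51,0],[53,7],[58,6],[62,2],[65,7],[67,7],[69,6],[72,3]]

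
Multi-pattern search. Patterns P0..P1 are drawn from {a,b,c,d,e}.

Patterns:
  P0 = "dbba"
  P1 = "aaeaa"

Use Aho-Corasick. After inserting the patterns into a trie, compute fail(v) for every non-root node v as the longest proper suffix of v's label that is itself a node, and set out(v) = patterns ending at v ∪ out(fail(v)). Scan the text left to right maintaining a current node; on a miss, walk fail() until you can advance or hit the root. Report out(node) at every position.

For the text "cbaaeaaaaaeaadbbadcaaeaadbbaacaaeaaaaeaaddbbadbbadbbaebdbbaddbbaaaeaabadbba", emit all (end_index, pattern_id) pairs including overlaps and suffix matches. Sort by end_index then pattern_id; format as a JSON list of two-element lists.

Construct AC machine:
Trie nodes:
  n0 'ε': a→5 d→1
  n1 'd': b→2
  n2 'db': b→3
  n3 'dbb': a→4
  n4 'dbba': ·  ←P0
  n5 'a': a→6
  n6 'aa': e→7
  n7 'aae': a→8
  n8 'aaea': a→9
  n9 'aaeaa': ·  ←P1

Failure links (BFS by depth):
  fail(1) 'd': from fail(0)=0 chase 'd': 0 ⇒ 0;  out=∅∪out(0)=∅
  fail(5) 'a': from fail(0)=0 chase 'a': 0 ⇒ 0;  out=∅∪out(0)=∅
  fail(2) 'db': from fail(1)=0 chase 'b': 0 ⇒ 0;  out=∅∪out(0)=∅
  fail(6) 'aa': from fail(5)=0 chase 'a': 0 ⇒ 5;  out=∅∪out(5)=∅
  fail(3) 'dbb': from fail(2)=0 chase 'b': 0 ⇒ 0;  out=∅∪out(0)=∅
  fail(7) 'aae': from fail(6)=5 chase 'e': 5→0 ⇒ 0;  out=∅∪out(0)=∅
  fail(4) 'dbba': from fail(3)=0 chase 'a': 0 ⇒ 5;  out={0}∪out(5)={0}
  fail(8) 'aaea': from fail(7)=0 chase 'a': 0 ⇒ 5;  out=∅∪out(5)=∅
  fail(9) 'aaeaa': from fail(8)=5 chase 'a': 5 ⇒ 6;  out={1}∪out(6)={1}

Text stream:
[0] read 'c'  n0⇒n0
[1] read 'b'  n0⇒n0
[2] read 'a'  n0⇒n5
[3] read 'a'  n5⇒n6
[4] read 'e'  n6⇒n7
[5] read 'a'  n7⇒n8
[6] read 'a'  n8⇒n9  ** P1@[2:6]
[7] read 'a'  n9⇒n6 (via fail)
[8] read 'a'  n6⇒n6 (via fail)
[9] read 'a'  n6⇒n6 (via fail)
[10] read 'e'  n6⇒n7
[11] read 'a'  n7⇒n8
[12] read 'a'  n8⇒n9  ** P1@[8:12]
[13] read 'd'  n9⇒n1 (via fail)
[14] read 'b'  n1⇒n2
[15] read 'b'  n2⇒n3
[16] read 'a'  n3⇒n4  ** P0@[13:16]
[17] read 'd'  n4⇒n1 (via fail)
[18] read 'c'  n1⇒n0 (via fail)
[19] read 'a'  n0⇒n5
[20] read 'a'  n5⇒n6
[21] read 'e'  n6⇒n7
[22] read 'a'  n7⇒n8
[23] read 'a'  n8⇒n9  ** P1@[19:23]
[24] read 'd'  n9⇒n1 (via fail)
[25] read 'b'  n1⇒n2
[26] read 'b'  n2⇒n3
[27] read 'a'  n3⇒n4  ** P0@[24:27]
[28] read 'a'  n4⇒n6 (via fail)
[29] read 'c'  n6⇒n0 (via fail)
[30] read 'a'  n0⇒n5
[31] read 'a'  n5⇒n6
[32] read 'e'  n6⇒n7
[33] read 'a'  n7⇒n8
[34] read 'a'  n8⇒n9  ** P1@[30:34]
[35] read 'a'  n9⇒n6 (via fail)
[36] read 'a'  n6⇒n6 (via fail)
[37] read 'e'  n6⇒n7
[38] read 'a'  n7⇒n8
[39] read 'a'  n8⇒n9  ** P1@[35:39]
[40] read 'd'  n9⇒n1 (via fail)
[41] read 'd'  n1⇒n1 (via fail)
[42] read 'b'  n1⇒n2
[43] read 'b'  n2⇒n3
[44] read 'a'  n3⇒n4  ** P0@[41:44]
[45] read 'd'  n4⇒n1 (via fail)
[46] read 'b'  n1⇒n2
[47] read 'b'  n2⇒n3
[48] read 'a'  n3⇒n4  ** P0@[45:48]
[49] read 'd'  n4⇒n1 (via fail)
[50] read 'b'  n1⇒n2
[51] read 'b'  n2⇒n3
[52] read 'a'  n3⇒n4  ** P0@[49:52]
[53] read 'e'  n4⇒n0 (via fail)
[54] read 'b'  n0⇒n0
[55] read 'd'  n0⇒n1
[56] read 'b'  n1⇒n2
[57] read 'b'  n2⇒n3
[58] read 'a'  n3⇒n4  ** P0@[55:58]
[59] read 'd'  n4⇒n1 (via fail)
[60] read 'd'  n1⇒n1 (via fail)
[61] read 'b'  n1⇒n2
[62] read 'b'  n2⇒n3
[63] read 'a'  n3⇒n4  ** P0@[60:63]
[64] read 'a'  n4⇒n6 (via fail)
[65] read 'a'  n6⇒n6 (via fail)
[66] read 'e'  n6⇒n7
[67] read 'a'  n7⇒n8
[68] read 'a'  n8⇒n9  ** P1@[64:68]
[69] read 'b'  n9⇒n0 (via fail)
[70] read 'a'  n0⇒n5
[71] read 'd'  n5⇒n1 (via fail)
[72] read 'b'  n1⇒n2
[73] read 'b'  n2⇒n3
[74] read 'a'  n3⇒n4  ** P0@[71:74]

Result: [[6,1],[12,1],[16,0],[23,1],[27,0],[34,1],[39,1],[44,0],[48,0],[52,0],[58,0],[63,0],[68,1],[74,0]]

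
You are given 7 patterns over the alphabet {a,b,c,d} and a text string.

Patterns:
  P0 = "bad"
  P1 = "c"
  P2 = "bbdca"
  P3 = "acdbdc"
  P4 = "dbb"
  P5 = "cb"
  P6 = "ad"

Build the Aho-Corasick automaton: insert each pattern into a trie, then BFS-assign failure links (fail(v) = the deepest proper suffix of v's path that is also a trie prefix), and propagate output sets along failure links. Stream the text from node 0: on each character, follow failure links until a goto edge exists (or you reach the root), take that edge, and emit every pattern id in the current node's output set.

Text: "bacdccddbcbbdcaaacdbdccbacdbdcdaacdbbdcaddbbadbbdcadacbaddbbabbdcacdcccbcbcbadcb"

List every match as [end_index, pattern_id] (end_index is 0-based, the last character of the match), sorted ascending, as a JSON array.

Build automaton:
Trie (insert patterns):
  n0 'ε': a→9 b→1 c→4 d→15
  n1 'b': a→2 b→5
  n2 'ba': d→3
  n3 'bad': ·  [P0 ends]
  n4 'c': b→18  [P1 ends]
  n5 'bb': d→6
  n6 'bbd': c→7
  n7 'bbdc': a→8
  n8 'bbdca': ·  [P2 ends]
  n9 'a': c→10 d→19
  n10 'ac': d→11
  n11 'acd': b→12
  n12 'acdb': d→13
  n13 'acdbd': c→14
  n14 'acdbdc': ·  [P3 ends]
  n15 'd': b→16
  n16 'db': b→17
  n17 'dbb': ·  [P4 ends]
  n18 'cb': ·  [P5 ends]
  n19 'ad': ·  [P6 ends]

Failure links (BFS by depth):
  fail(1) 'b': from fail(0)=0 chase 'b': 0 ⇒ 0;  out=∅∪out(0)=∅
  fail(4) 'c': from fail(0)=0 chase 'c': 0 ⇒ 0;  out={1}∪out(0)={1}
  fail(9) 'a': from fail(0)=0 chase 'a': 0 ⇒ 0;  out=∅∪out(0)=∅
  fail(15) 'd': from fail(0)=0 chase 'd': 0 ⇒ 0;  out=∅∪out(0)=∅
  fail(2) 'ba': from fail(1)=0 chase 'a': 0 ⇒ 9;  out=∅∪out(9)=∅
  fail(5) 'bb': from fail(1)=0 chase 'b': 0 ⇒ 1;  out=∅∪out(1)=∅
  fail(10) 'ac': from fail(9)=0 chase 'c': 0 ⇒ 4;  out=∅∪out(4)={1}
  fail(16) 'db': from fail(15)=0 chase 'b': 0 ⇒ 1;  out=∅∪out(1)=∅
  fail(18) 'cb': from fail(4)=0 chase 'b': 0 ⇒ 1;  out={5}∪out(1)={5}
  fail(19) 'ad': from fail(9)=0 chase 'd': 0 ⇒ 15;  out={6}∪out(15)={6}
  fail(3) 'bad': from fail(2)=9 chase 'd': 9 ⇒ 19;  out={0}∪out(19)={0,6}
  fail(6) 'bbd': from fail(5)=1 chase 'd': 1→0 ⇒ 15;  out=∅∪out(15)=∅
  fail(11) 'acd': from fail(10)=4 chase 'd': 4→0 ⇒ 15;  out=∅∪out(15)=∅
  fail(17) 'dbb': from fail(16)=1 chase 'b': 1 ⇒ 5;  out={4}∪out(5)={4}
  fail(7) 'bbdc': from fail(6)=15 chase 'c': 15→0 ⇒ 4;  out=∅∪out(4)={1}
  fail(12) 'acdb': from fail(11)=15 chase 'b': 15 ⇒ 16;  out=∅∪out(16)=∅
  fail(8) 'bbdca': from fail(7)=4 chase 'a': 4→0 ⇒ 9;  out={2}∪out(9)={2}
  fail(13) 'acdbd': from fail(12)=16 chase 'd': 16→1→0 ⇒ 15;  out=∅∪out(15)=∅
  fail(14) 'acdbdc': from fail(13)=15 chase 'c': 15→0 ⇒ 4;  out={3}∪out(4)={1,3}

Text stream:
[0] read 'b'  n0⇒n1
[1] read 'a'  n1⇒n2
[2] read 'c'  n2⇒n10 ·f  emit P1@[2:2]
[3] read 'd'  n10⇒n11
[4] read 'c'  n11⇒n4 ·f  emit P1@[4:4]
[5] read 'c'  n4⇒n4 ·f  emit P1@[5:5]
[6] read 'd'  n4⇒n15 ·f
[7] read 'd'  n15⇒n15 ·f
[8] read 'b'  n15⇒n16
[9] read 'c'  n16⇒n4 ·f  emit P1@[9:9]
[10] read 'b'  n4⇒n18  emit P5@[9:10]
[11] read 'b'  n18⇒n5 ·f
[12] read 'd'  n5⇒n6
[13] read 'c'  n6⇒n7  emit P1@[13:13]
[14] read 'a'  n7⇒n8  emit P2@[10:14]
[15] read 'a'  n8⇒n9 ·f
[16] read 'a'  n9⇒n9 ·f
[17] read 'c'  n9⇒n10  emit P1@[17:17]
[18] read 'd'  n10⇒n11
[19] read 'b'  n11⇒n12
[20] read 'd'  n12⇒n13
[21] read 'c'  n13⇒n14  emit P1@[21:21],P3@[16:21]
[22] read 'c'  n14⇒n4 ·f  emit P1@[22:22]
[23] read 'b'  n4⇒n18  emit P5@[22:23]
[24] read 'a'  n18⇒n2 ·f
[25] read 'c'  n2⇒n10 ·f  emit P1@[25:25]
[26] read 'd'  n10⇒n11
[27] read 'b'  n11⇒n12
[28] read 'd'  n12⇒n13
[29] read 'c'  n13⇒n14  emit P1@[29:29],P3@[24:29]
[30] read 'd'  n14⇒n15 ·f
[31] read 'a'  n15⇒n9 ·f
[32] read 'a'  n9⇒n9 ·f
[33] read 'c'  n9⇒n10  emit P1@[33:33]
[34] read 'd'  n10⇒n11
[35] read 'b'  n11⇒n12
[36] read 'b'  n12⇒n17 ·f  emit P4@[34:36]
[37] read 'd'  n17⇒n6 ·f
[38] read 'c'  n6⇒n7  emit P1@[38:38]
[39] read 'a'  n7⇒n8  emit P2@[35:39]
[40] read 'd'  n8⇒n19 ·f  emit P6@[39:40]
[41] read 'd'  n19⇒n15 ·f
[42] read 'b'  n15⇒n16
[43] read 'b'  n16⇒n17  emit P4@[41:43]
[44] read 'a'  n17⇒n2 ·f
[45] read 'd'  n2⇒n3  emit P0@[43:45],P6@[44:45]
[46] read 'b'  n3⇒n16 ·f
[47] read 'b'  n16⇒n17  emit P4@[45:47]
[48] read 'd'  n17⇒n6 ·f
[49] read 'c'  n6⇒n7  emit P1@[49:49]
[50] read 'a'  n7⇒n8  emit P2@[46:50]
[51] read 'd'  n8⇒n19 ·f  emit P6@[50:51]
[52] read 'a'  n19⇒n9 ·f
[53] read 'c'  n9⇒n10  emit P1@[53:53]
[54] read 'b'  n10⇒n18 ·f  emit P5@[53:54]
[55] read 'a'  n18⇒n2 ·f
[56] read 'd'  n2⇒n3  emit P0@[54:56],P6@[55:56]
[57] read 'd'  n3⇒n15 ·f
[58] read 'b'  n15⇒n16
[59] read 'b'  n16⇒n17  emit P4@[57:59]
[60] read 'a'  n17⇒n2 ·f
[61] read 'b'  n2⇒n1 ·f
[62] read 'b'  n1⇒n5
[63] read 'd'  n5⇒n6
[64] read 'c'  n6⇒n7  emit P1@[64:64]
[65] read 'a'  n7⇒n8  emit P2@[61:65]
[66] read 'c'  n8⇒n10 ·f  emit P1@[66:66]
[67] read 'd'  n10⇒n11
[68] read 'c'  n11⇒n4 ·f  emit P1@[68:68]
[69] read 'c'  n4⇒n4 ·f  emit P1@[69:69]
[70] read 'c'  n4⇒n4 ·f  emit P1@[70:70]
[71] read 'b'  n4⇒n18  emit P5@[70:71]
[72] read 'c'  n18⇒n4 ·f  emit P1@[72:72]
[73] read 'b'  n4⇒n18  emit P5@[72:73]
[74] read 'c'  n18⇒n4 ·f  emit P1@[74:74]
[75] read 'b'  n4⇒n18  emit P5@[74:75]
[76] read 'a'  n18⇒n2 ·f
[77] read 'd'  n2⇒n3  emit P0@[75:77],P6@[76:77]
[78] read 'c'  n3⇒n4 ·f  emit P1@[78:78]
[79] read 'b'  n4⇒n18  emit P5@[78:79]

Result: [[2,1],[4,1],[5,1],[9,1],[10,5],[13,1],[14,2],[17,1],[21,1],[21,3],[22,1],[23,5],[25,1],[29,1],[29,3],[33,1],[36,4],[38,1],[39,2],[40,6],[43,4],[45,0],[45,6],[47,4],[49,1],[50,2],[51,6],[53,1],[54,5],[56,0],[56,6],[59,4],[64,1],[65,2],[66,1],[68,1],[69,1],[70,1],[71,5],[72,1],[73,5],[74,1],[75,5],[77,0],[77,6],[78,1],[79,5]]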